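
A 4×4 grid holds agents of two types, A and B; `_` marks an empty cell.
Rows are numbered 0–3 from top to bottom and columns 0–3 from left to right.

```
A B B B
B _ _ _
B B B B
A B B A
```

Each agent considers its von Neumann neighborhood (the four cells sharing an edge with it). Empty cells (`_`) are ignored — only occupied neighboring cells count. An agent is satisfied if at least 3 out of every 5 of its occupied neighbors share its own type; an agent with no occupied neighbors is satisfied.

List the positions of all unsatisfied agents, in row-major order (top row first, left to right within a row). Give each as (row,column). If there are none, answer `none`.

(0,0), (0,1), (1,0), (2,3), (3,0), (3,3)

Row 0: (0,0)A 0/2 not · (0,1)B 1/2 not · (0,2)B 2/2 satisfied · (0,3)B 1/1 satisfied
Row 1: (1,0)B 1/2 not
Row 2: (2,0)B 2/3 satisfied · (2,1)B 3/3 satisfied · (2,2)B 3/3 satisfied · (2,3)B 1/2 not
Row 3: (3,0)A 0/2 not · (3,1)B 2/3 satisfied · (3,2)B 2/3 satisfied · (3,3)A 0/2 not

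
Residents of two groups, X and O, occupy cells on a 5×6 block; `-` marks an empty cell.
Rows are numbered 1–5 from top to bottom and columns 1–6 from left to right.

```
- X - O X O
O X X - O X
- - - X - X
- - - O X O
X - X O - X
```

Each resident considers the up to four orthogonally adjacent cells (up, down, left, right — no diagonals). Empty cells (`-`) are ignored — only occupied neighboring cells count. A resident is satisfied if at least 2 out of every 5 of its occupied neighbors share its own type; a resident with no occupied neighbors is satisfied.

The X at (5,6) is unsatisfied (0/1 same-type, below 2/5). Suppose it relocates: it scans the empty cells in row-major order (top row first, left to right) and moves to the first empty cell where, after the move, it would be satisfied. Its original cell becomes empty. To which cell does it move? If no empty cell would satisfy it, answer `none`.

(1,1)

Vacating (5,6). Empty cells in order:
  (1,1): 1/2 same-type → satisfied — stop here.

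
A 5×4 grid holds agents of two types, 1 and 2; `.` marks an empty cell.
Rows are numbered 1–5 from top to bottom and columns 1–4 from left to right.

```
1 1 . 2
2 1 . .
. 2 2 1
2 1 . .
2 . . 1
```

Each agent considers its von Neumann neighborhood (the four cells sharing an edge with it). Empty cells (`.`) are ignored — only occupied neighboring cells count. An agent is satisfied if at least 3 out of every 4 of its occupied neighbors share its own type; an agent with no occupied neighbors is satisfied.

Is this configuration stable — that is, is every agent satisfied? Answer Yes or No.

No

Row 1: (1,1)1 1/2 unhappy · (1,2)1 2/2 ok · (1,4)2 0/0 ok
Row 2: (2,1)2 0/2 unhappy · (2,2)1 1/3 unhappy
Row 3: (3,2)2 1/3 unhappy · (3,3)2 1/2 unhappy · (3,4)1 0/1 unhappy
Row 4: (4,1)2 1/2 unhappy · (4,2)1 0/2 unhappy
Row 5: (5,1)2 1/1 ok · (5,4)1 0/0 ok
For instance (1,1) has only 1/2 same-type neighbors, below 3/4.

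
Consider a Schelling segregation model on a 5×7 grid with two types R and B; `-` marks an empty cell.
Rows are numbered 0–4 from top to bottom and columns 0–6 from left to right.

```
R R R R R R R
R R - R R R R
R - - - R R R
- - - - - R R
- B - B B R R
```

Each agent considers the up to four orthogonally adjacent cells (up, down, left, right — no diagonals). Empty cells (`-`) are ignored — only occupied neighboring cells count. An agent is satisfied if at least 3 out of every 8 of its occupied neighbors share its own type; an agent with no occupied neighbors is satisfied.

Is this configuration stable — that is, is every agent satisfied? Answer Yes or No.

Row 0: (0,0)R 2/2 satisfied · (0,1)R 3/3 satisfied · (0,2)R 2/2 satisfied · (0,3)R 3/3 satisfied · (0,4)R 3/3 satisfied · (0,5)R 3/3 satisfied · (0,6)R 2/2 satisfied
Row 1: (1,0)R 3/3 satisfied · (1,1)R 2/2 satisfied · (1,3)R 2/2 satisfied · (1,4)R 4/4 satisfied · (1,5)R 4/4 satisfied · (1,6)R 3/3 satisfied
Row 2: (2,0)R 1/1 satisfied · (2,4)R 2/2 satisfied · (2,5)R 4/4 satisfied · (2,6)R 3/3 satisfied
Row 3: (3,5)R 3/3 satisfied · (3,6)R 3/3 satisfied
Row 4: (4,1)B 0/0 satisfied · (4,3)B 1/1 satisfied · (4,4)B 1/2 satisfied · (4,5)R 2/3 satisfied · (4,6)R 2/2 satisfied
All meet the threshold, so the configuration is stable.

Yes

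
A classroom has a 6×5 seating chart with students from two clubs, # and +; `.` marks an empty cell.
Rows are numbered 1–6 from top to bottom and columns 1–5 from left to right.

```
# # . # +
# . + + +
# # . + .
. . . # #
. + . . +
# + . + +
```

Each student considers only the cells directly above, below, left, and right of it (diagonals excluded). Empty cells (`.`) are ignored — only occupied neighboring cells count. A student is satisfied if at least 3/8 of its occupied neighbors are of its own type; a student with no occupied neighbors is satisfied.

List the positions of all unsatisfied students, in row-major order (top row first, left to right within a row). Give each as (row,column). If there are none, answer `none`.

Row 1: (1,1)# 2/2 ✓ · (1,2)# 1/1 ✓ · (1,4)# 0/2 ✗ · (1,5)+ 1/2 ✓
Row 2: (2,1)# 2/2 ✓ · (2,3)+ 1/1 ✓ · (2,4)+ 3/4 ✓ · (2,5)+ 2/2 ✓
Row 3: (3,1)# 2/2 ✓ · (3,2)# 1/1 ✓ · (3,4)+ 1/2 ✓
Row 4: (4,4)# 1/2 ✓ · (4,5)# 1/2 ✓
Row 5: (5,2)+ 1/1 ✓ · (5,5)+ 1/2 ✓
Row 6: (6,1)# 0/1 ✗ · (6,2)+ 1/2 ✓ · (6,4)+ 1/1 ✓ · (6,5)+ 2/2 ✓

(1,4), (6,1)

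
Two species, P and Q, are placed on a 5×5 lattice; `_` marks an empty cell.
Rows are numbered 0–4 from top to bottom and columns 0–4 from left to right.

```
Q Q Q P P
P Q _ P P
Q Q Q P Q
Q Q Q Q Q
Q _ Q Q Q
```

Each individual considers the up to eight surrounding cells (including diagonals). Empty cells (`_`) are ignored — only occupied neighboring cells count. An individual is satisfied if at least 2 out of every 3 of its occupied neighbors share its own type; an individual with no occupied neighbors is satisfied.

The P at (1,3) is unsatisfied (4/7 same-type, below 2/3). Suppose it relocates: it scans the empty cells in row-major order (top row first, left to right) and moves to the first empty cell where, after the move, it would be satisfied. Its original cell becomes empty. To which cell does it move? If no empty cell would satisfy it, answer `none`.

none

Vacating (1,3). Empty cells in order:
  (1,2): 2/7 same-type → still unsatisfied.
  (4,1): 0/5 same-type → still unsatisfied.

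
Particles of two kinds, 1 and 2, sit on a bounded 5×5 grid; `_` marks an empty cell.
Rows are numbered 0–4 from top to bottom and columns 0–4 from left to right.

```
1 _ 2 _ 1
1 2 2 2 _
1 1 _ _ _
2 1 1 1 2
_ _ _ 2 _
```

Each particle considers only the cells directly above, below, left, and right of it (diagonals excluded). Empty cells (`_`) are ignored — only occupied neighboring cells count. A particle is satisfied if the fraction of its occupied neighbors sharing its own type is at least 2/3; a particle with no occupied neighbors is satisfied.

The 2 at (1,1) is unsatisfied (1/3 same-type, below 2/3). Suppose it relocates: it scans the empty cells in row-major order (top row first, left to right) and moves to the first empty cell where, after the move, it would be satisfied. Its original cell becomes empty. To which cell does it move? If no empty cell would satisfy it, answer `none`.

Vacating (1,1). Empty cells in order:
  (0,1): 1/2 same-type → still unsatisfied.
  (0,3): 2/3 same-type → satisfied — stop here.

(0,3)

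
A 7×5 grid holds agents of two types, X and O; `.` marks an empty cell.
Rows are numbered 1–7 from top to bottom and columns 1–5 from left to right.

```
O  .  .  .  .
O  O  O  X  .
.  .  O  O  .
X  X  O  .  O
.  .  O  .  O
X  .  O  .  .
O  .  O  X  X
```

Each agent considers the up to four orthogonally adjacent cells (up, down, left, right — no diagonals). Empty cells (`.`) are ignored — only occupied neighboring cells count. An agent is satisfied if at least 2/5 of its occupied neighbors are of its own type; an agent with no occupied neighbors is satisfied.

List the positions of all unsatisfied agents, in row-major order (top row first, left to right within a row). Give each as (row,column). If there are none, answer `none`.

(1,1)O 1/1 satisfied
(2,1)O 2/2 satisfied
(2,2)O 2/2 satisfied
(2,3)O 2/3 satisfied
(2,4)X 0/2 not
(3,3)O 3/3 satisfied
(3,4)O 1/2 satisfied
(4,1)X 1/1 satisfied
(4,2)X 1/2 satisfied
(4,3)O 2/3 satisfied
(4,5)O 1/1 satisfied
(5,3)O 2/2 satisfied
(5,5)O 1/1 satisfied
(6,1)X 0/1 not
(6,3)O 2/2 satisfied
(7,1)O 0/1 not
(7,3)O 1/2 satisfied
(7,4)X 1/2 satisfied
(7,5)X 1/1 satisfied

(2,4), (6,1), (7,1)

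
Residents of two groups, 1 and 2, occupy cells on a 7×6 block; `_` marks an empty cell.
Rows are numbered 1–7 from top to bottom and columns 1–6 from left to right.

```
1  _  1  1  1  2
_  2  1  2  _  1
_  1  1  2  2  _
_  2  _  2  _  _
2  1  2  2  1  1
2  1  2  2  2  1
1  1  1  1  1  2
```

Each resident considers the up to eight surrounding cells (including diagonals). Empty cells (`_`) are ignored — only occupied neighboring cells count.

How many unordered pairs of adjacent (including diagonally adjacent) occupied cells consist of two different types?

45

Scan each occupied cell's neighbors to the right and below (and the two forward diagonals) so each pair is counted once.
From row 1: 7 unlike of 12 pairs (running 7/12).
From row 2: 7 unlike of 11 pairs (running 14/23).
From row 3: 4 unlike of 8 pairs (running 18/31).
From row 4: 2 unlike of 6 pairs (running 20/37).
From row 5: 10 unlike of 21 pairs (running 30/58).
From row 6: 14 unlike of 21 pairs (running 44/79).
From row 7: 1 unlike of 5 pairs (running 45/84).
Total adjacent occupied pairs: 84; unlike-type pairs: 45.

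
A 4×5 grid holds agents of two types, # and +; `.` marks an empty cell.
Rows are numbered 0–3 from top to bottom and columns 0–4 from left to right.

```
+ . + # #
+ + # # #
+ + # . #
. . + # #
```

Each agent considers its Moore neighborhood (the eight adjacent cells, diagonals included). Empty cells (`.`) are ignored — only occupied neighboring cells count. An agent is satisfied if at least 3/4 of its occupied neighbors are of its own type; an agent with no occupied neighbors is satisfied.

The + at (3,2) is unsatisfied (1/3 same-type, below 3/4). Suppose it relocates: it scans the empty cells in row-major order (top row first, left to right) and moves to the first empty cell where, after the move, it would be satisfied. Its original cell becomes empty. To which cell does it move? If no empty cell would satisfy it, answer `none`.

(0,1)

Vacating (3,2). Empty cells in order:
  (0,1): 4/5 same-type → satisfied — stop here.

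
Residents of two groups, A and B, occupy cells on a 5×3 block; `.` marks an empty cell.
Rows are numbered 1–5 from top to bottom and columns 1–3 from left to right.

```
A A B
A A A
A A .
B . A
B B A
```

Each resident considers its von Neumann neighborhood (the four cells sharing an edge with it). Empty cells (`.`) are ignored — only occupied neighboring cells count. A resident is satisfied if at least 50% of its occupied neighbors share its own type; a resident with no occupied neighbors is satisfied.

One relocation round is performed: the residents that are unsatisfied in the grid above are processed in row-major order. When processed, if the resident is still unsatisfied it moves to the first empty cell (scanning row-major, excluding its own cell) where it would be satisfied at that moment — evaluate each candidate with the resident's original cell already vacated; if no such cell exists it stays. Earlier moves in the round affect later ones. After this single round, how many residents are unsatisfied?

0

Initially unsatisfied (in order): (1,3).
  (1,3) → (4,2).
Resulting grid:
A A .
A A A
A A .
B B A
B B A
All satisfied now.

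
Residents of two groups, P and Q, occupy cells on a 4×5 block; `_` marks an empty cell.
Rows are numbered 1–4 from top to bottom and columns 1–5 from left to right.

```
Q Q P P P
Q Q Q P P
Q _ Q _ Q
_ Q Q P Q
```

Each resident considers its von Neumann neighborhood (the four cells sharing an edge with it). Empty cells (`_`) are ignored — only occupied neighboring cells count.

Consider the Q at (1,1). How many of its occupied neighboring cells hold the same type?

2

Occupied neighbors of (1,1): (2,1)=Q, (1,2)=Q.
Same type (Q): 2 of 2.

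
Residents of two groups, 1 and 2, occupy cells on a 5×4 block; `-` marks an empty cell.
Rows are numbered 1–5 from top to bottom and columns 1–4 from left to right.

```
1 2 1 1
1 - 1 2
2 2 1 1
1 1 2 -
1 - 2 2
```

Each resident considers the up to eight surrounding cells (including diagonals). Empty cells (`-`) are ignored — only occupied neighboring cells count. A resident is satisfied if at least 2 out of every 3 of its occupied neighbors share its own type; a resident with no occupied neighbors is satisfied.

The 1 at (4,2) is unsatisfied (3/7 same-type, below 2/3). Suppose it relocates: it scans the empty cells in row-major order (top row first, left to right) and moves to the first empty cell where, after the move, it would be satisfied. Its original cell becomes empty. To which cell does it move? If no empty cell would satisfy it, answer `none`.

none

Vacating (4,2). Empty cells in order:
  (2,2): 5/8 same-type → still unsatisfied.
  (4,4): 2/5 same-type → still unsatisfied.
  (5,2): 2/4 same-type → still unsatisfied.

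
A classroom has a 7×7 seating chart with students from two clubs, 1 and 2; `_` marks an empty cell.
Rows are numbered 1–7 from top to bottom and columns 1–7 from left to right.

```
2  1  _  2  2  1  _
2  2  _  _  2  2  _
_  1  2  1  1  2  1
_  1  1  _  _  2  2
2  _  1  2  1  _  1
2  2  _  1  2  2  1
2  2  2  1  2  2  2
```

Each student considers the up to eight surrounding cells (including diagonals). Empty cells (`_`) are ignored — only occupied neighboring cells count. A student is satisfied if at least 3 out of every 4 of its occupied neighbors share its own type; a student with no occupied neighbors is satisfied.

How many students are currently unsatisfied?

Row 1: (1,1)2 2/3 ✗ · (1,2)1 0/3 ✗ · (1,4)2 2/2 ✓ · (1,5)2 3/4 ✓ · (1,6)1 0/3 ✗
Row 2: (2,1)2 2/4 ✗ · (2,2)2 3/5 ✗ · (2,5)2 4/7 ✗ · (2,6)2 3/6 ✗
Row 3: (3,2)1 2/5 ✗ · (3,3)2 1/5 ✗ · (3,4)1 2/4 ✗ · (3,5)1 1/5 ✗ · (3,6)2 4/6 ✗ · (3,7)1 0/4 ✗
Row 4: (4,2)1 3/5 ✗ · (4,3)1 4/6 ✗ · (4,6)2 2/6 ✗ · (4,7)2 2/4 ✗
Row 5: (5,1)2 2/3 ✗ · (5,3)1 3/5 ✗ · (5,4)2 1/5 ✗ · (5,5)1 1/5 ✗ · (5,7)1 1/4 ✗
Row 6: (6,1)2 4/4 ✓ · (6,2)2 5/6 ✓ · (6,4)1 3/7 ✗ · (6,5)2 4/7 ✗ · (6,6)2 4/7 ✗ · (6,7)1 1/4 ✗
Row 7: (7,1)2 3/3 ✓ · (7,2)2 4/4 ✓ · (7,3)2 2/4 ✗ · (7,4)1 1/4 ✗ · (7,5)2 3/5 ✗ · (7,6)2 4/5 ✓ · (7,7)2 2/3 ✗
Unsatisfied: (1,1), (1,2), (1,6), (2,1), (2,2), (2,5), (2,6), (3,2), (3,3), (3,4), (3,5), (3,6), (3,7), (4,2), (4,3), (4,6), (4,7), (5,1), (5,3), (5,4), (5,5), (5,7), (6,4), (6,5), (6,6), (6,7), (7,3), (7,4), (7,5), (7,7) — 30 in total.

30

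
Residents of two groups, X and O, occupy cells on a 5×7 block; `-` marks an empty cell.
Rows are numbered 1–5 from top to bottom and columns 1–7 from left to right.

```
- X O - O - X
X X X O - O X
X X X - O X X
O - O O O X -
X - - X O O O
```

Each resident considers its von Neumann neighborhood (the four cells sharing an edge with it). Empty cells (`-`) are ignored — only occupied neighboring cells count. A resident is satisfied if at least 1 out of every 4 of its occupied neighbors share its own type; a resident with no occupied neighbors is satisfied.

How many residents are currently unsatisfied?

6

(1,2)X 1/2 ✓
(1,3)O 0/2 ✗
(1,5)O 0/0 ✓
(1,7)X 1/1 ✓
(2,1)X 2/2 ✓
(2,2)X 4/4 ✓
(2,3)X 2/4 ✓
(2,4)O 0/1 ✗
(2,6)O 0/2 ✗
(2,7)X 2/3 ✓
(3,1)X 2/3 ✓
(3,2)X 3/3 ✓
(3,3)X 2/3 ✓
(3,5)O 1/2 ✓
(3,6)X 2/4 ✓
(3,7)X 2/2 ✓
(4,1)O 0/2 ✗
(4,3)O 1/2 ✓
(4,4)O 2/3 ✓
(4,5)O 3/4 ✓
(4,6)X 1/3 ✓
(5,1)X 0/1 ✗
(5,4)X 0/2 ✗
(5,5)O 2/3 ✓
(5,6)O 2/3 ✓
(5,7)O 1/1 ✓
Unsatisfied: (1,3), (2,4), (2,6), (4,1), (5,1), (5,4) — 6 in total.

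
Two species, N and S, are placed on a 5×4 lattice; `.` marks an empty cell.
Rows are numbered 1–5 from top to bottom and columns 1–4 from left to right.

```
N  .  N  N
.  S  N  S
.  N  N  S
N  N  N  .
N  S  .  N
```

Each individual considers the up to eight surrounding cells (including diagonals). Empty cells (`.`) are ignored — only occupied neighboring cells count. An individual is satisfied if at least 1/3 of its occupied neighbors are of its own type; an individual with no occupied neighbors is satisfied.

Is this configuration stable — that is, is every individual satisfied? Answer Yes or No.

(1,1)N 0/1 not
(1,3)N 2/4 satisfied
(1,4)N 2/3 satisfied
(2,2)S 0/5 not
(2,3)N 4/7 satisfied
(2,4)S 1/5 not
(3,2)N 5/6 satisfied
(3,3)N 4/7 satisfied
(3,4)S 1/4 not
(4,1)N 3/4 satisfied
(4,2)N 5/6 satisfied
(4,3)N 4/6 satisfied
(5,1)N 2/3 satisfied
(5,2)S 0/4 not
(5,4)N 1/1 satisfied
For instance (1,1) has only 0/1 same-type neighbors, below 1/3.

No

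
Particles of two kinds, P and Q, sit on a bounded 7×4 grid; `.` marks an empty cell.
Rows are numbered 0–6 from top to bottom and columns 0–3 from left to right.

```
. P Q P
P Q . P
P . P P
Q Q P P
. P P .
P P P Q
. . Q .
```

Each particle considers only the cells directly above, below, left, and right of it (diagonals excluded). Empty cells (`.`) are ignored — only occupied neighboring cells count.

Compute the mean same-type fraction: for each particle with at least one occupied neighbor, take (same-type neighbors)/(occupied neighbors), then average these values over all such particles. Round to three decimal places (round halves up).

0.563

(0,1)P 0/2
(0,2)Q 0/2
(0,3)P 1/2
(1,0)P 1/2
(1,1)Q 0/2
(1,3)P 2/2
(2,0)P 1/2
(2,2)P 2/2
(2,3)P 3/3
(3,0)Q 1/2
(3,1)Q 1/3
(3,2)P 3/4
(3,3)P 2/2
(4,1)P 2/3
(4,2)P 3/3
(5,0)P 1/1
(5,1)P 3/3
(5,2)P 2/4
(5,3)Q 0/1
(6,2)Q 0/1
Sum over 20 particles: 0/2 + 0/2 + 1/2 + 1/2 + 0/2 + 2/2 + 1/2 + 2/2 + 3/3 + 1/2 + 1/3 + 3/4 + 2/2 + 2/3 + 3/3 + 1/1 + 3/3 + 2/4 + 0/1 + 0/1 = 45/4; mean = 45/4 ÷ 20 = 9/16 = 0.5625 → 0.563.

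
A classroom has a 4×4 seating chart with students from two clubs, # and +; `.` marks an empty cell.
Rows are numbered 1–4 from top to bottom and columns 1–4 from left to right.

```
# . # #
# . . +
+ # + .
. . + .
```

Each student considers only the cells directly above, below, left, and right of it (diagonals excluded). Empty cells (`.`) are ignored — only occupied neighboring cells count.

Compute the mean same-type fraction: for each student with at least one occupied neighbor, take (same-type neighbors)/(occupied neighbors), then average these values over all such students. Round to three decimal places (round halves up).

(1,1)# 1/1
(1,3)# 1/1
(1,4)# 1/2
(2,1)# 1/2
(2,4)+ 0/1
(3,1)+ 0/2
(3,2)# 0/2
(3,3)+ 1/2
(4,3)+ 1/1
Sum over 9 students: 1/1 + 1/1 + 1/2 + 1/2 + 0/1 + 0/2 + 0/2 + 1/2 + 1/1 = 9/2; mean = 9/2 ÷ 9 = 1/2 = 0.5 → 0.500.

0.500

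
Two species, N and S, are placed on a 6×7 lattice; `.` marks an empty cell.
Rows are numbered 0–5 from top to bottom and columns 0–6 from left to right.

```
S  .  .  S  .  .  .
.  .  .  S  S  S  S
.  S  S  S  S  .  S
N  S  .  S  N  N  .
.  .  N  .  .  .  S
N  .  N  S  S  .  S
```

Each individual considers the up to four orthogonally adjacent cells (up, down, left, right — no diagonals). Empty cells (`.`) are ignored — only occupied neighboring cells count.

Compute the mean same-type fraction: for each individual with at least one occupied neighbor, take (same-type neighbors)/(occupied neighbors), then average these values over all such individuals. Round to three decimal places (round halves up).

(0,0)S — no occupied neighbors
(0,3)S 1/1
(1,3)S 3/3
(1,4)S 3/3
(1,5)S 2/2
(1,6)S 2/2
(2,1)S 2/2
(2,2)S 2/2
(2,3)S 4/4
(2,4)S 2/3
(2,6)S 1/1
(3,0)N 0/1
(3,1)S 1/2
(3,3)S 1/2
(3,4)N 1/3
(3,5)N 1/1
(4,2)N 1/1
(4,6)S 1/1
(5,0)N — no occupied neighbors
(5,2)N 1/2
(5,3)S 1/2
(5,4)S 1/1
(5,6)S 1/1
Sum over 21 individuals: 1/1 + 3/3 + 3/3 + 2/2 + 2/2 + 2/2 + 2/2 + 4/4 + 2/3 + 1/1 + 0/1 + 1/2 + 1/2 + 1/3 + 1/1 + 1/1 + 1/1 + 1/2 + 1/2 + 1/1 + 1/1 = 17; mean = 17 ÷ 21 = 17/21 = 0.809523… → 0.810.

0.810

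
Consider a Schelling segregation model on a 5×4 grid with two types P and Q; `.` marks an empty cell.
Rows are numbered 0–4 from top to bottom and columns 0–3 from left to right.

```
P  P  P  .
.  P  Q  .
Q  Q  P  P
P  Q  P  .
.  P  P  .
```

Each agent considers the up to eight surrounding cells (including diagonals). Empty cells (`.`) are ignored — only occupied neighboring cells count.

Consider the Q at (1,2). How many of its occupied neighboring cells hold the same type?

Occupied neighbors of (1,2): (0,1)=P, (0,2)=P, (1,1)=P, (2,1)=Q, (2,2)=P, (2,3)=P.
Same type (Q): 1 of 6.

1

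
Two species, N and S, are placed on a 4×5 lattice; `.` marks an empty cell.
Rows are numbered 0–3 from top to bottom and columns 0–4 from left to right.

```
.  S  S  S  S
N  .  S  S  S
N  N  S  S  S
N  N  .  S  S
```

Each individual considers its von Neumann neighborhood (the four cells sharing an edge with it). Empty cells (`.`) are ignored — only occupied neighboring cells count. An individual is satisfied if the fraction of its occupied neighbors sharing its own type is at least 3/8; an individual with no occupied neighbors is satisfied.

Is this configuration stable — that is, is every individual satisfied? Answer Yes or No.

Row 0: (0,1)S 1/1 ok · (0,2)S 3/3 ok · (0,3)S 3/3 ok · (0,4)S 2/2 ok
Row 1: (1,0)N 1/1 ok · (1,2)S 3/3 ok · (1,3)S 4/4 ok · (1,4)S 3/3 ok
Row 2: (2,0)N 3/3 ok · (2,1)N 2/3 ok · (2,2)S 2/3 ok · (2,3)S 4/4 ok · (2,4)S 3/3 ok
Row 3: (3,0)N 2/2 ok · (3,1)N 2/2 ok · (3,3)S 2/2 ok · (3,4)S 2/2 ok
All meet the threshold, so the configuration is stable.

Yes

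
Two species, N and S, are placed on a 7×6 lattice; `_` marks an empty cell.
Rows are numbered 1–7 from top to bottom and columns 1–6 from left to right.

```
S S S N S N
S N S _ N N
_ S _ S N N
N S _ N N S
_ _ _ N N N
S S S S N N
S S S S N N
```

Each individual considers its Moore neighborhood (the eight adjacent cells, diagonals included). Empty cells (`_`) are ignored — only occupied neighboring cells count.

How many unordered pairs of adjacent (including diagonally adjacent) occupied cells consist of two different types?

30

Scan each occupied cell's neighbors to the right and below (and the two forward diagonals) so each pair is counted once.
From row 1: 9 unlike of 18 pairs (running 9/18).
From row 2: 4 unlike of 12 pairs (running 13/30).
From row 3: 6 unlike of 11 pairs (running 19/41).
From row 4: 4 unlike of 10 pairs (running 23/51).
From row 5: 3 unlike of 10 pairs (running 26/61).
From row 6: 3 unlike of 21 pairs (running 29/82).
From row 7: 1 unlike of 5 pairs (running 30/87).
Total adjacent occupied pairs: 87; unlike-type pairs: 30.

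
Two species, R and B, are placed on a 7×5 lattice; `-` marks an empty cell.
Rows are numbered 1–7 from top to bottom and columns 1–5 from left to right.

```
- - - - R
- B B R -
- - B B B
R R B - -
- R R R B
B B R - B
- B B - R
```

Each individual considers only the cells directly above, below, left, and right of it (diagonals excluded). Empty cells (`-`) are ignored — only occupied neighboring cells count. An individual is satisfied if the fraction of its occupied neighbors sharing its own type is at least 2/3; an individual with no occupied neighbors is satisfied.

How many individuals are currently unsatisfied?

9

(1,5)R 0/0 satisfied
(2,2)B 1/1 satisfied
(2,3)B 2/3 satisfied
(2,4)R 0/2 not
(3,3)B 3/3 satisfied
(3,4)B 2/3 satisfied
(3,5)B 1/1 satisfied
(4,1)R 1/1 satisfied
(4,2)R 2/3 satisfied
(4,3)B 1/3 not
(5,2)R 2/3 satisfied
(5,3)R 3/4 satisfied
(5,4)R 1/2 not
(5,5)B 1/2 not
(6,1)B 1/1 satisfied
(6,2)B 2/4 not
(6,3)R 1/3 not
(6,5)B 1/2 not
(7,2)B 2/2 satisfied
(7,3)B 1/2 not
(7,5)R 0/1 not
Unsatisfied: (2,4), (4,3), (5,4), (5,5), (6,2), (6,3), (6,5), (7,3), (7,5) — 9 in total.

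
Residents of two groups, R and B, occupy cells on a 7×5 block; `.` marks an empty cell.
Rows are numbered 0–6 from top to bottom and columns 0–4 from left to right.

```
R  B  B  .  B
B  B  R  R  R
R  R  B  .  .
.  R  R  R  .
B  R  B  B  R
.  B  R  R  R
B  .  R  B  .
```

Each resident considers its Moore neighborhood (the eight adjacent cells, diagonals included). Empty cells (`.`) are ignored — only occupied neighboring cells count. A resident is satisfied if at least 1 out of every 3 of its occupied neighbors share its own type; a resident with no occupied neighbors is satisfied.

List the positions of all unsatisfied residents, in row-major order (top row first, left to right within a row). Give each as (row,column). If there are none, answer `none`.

(0,0)R 0/3 unhappy
(0,1)B 3/5 ok
(0,2)B 2/4 ok
(0,4)B 0/2 unhappy
(1,0)B 2/5 ok
(1,1)B 4/8 ok
(1,2)R 2/6 ok
(1,3)R 2/5 ok
(1,4)R 1/2 ok
(2,0)R 2/4 ok
(2,1)R 4/7 ok
(2,2)B 1/7 unhappy
(3,1)R 4/7 ok
(3,2)R 4/7 ok
(3,3)R 2/5 ok
(4,0)B 1/3 ok
(4,1)R 3/6 ok
(4,2)B 2/8 unhappy
(4,3)B 1/7 unhappy
(4,4)R 3/4 ok
(5,1)B 3/6 ok
(5,2)R 3/7 ok
(5,3)R 4/7 ok
(5,4)R 2/4 ok
(6,0)B 1/1 ok
(6,2)R 2/4 ok
(6,3)B 0/4 unhappy

(0,0), (0,4), (2,2), (4,2), (4,3), (6,3)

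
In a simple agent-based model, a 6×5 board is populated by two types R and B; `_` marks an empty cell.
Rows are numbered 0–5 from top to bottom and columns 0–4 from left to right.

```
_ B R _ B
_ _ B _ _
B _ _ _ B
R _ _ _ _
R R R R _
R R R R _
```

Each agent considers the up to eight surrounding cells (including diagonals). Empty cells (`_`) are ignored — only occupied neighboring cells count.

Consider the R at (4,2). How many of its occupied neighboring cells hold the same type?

Occupied neighbors of (4,2): (4,1)=R, (4,3)=R, (5,1)=R, (5,2)=R, (5,3)=R.
Same type (R): 5 of 5.

5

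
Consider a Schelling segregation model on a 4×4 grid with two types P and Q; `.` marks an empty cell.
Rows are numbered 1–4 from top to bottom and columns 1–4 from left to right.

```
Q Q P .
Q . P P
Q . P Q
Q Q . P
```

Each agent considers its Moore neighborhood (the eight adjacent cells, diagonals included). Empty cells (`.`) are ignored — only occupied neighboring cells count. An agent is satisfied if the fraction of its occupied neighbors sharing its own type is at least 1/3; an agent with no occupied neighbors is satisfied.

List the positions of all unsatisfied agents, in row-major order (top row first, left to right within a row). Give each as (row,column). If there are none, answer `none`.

Row 1: (1,1)Q 2/2 ok · (1,2)Q 2/4 ok · (1,3)P 2/3 ok
Row 2: (2,1)Q 3/3 ok · (2,3)P 3/5 ok · (2,4)P 3/4 ok
Row 3: (3,1)Q 3/3 ok · (3,3)P 3/5 ok · (3,4)Q 0/4 unhappy
Row 4: (4,1)Q 2/2 ok · (4,2)Q 2/3 ok · (4,4)P 1/2 ok

(3,4)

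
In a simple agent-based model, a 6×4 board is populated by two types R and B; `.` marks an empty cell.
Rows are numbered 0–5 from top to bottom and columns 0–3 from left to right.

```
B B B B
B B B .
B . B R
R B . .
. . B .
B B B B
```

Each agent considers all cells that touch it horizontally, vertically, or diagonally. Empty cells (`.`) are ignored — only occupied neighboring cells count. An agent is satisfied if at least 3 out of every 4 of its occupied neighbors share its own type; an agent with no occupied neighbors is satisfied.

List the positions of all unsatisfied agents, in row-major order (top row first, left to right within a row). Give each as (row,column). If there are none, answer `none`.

(2,3), (3,0)

Row 0: (0,0)B 3/3 ok · (0,1)B 5/5 ok · (0,2)B 4/4 ok · (0,3)B 2/2 ok
Row 1: (1,0)B 4/4 ok · (1,1)B 7/7 ok · (1,2)B 5/6 ok
Row 2: (2,0)B 3/4 ok · (2,2)B 3/4 ok · (2,3)R 0/2 unhappy
Row 3: (3,0)R 0/2 unhappy · (3,1)B 3/4 ok
Row 4: (4,2)B 4/4 ok
Row 5: (5,0)B 1/1 ok · (5,1)B 3/3 ok · (5,2)B 3/3 ok · (5,3)B 2/2 ok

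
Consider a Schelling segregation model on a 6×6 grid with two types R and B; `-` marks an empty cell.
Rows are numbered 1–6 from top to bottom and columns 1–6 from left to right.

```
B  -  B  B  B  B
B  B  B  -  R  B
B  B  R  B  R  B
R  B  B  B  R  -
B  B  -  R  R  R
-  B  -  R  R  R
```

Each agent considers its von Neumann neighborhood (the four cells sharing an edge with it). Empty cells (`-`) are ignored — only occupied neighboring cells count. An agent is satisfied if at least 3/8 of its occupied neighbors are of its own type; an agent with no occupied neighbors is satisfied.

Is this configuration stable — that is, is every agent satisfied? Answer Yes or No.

No

Row 1: (1,1)B 1/1 ok · (1,3)B 2/2 ok · (1,4)B 2/2 ok · (1,5)B 2/3 ok · (1,6)B 2/2 ok
Row 2: (2,1)B 3/3 ok · (2,2)B 3/3 ok · (2,3)B 2/3 ok · (2,5)R 1/3 unhappy · (2,6)B 2/3 ok
Row 3: (3,1)B 2/3 ok · (3,2)B 3/4 ok · (3,3)R 0/4 unhappy · (3,4)B 1/3 unhappy · (3,5)R 2/4 ok · (3,6)B 1/2 ok
Row 4: (4,1)R 0/3 unhappy · (4,2)B 3/4 ok · (4,3)B 2/3 ok · (4,4)B 2/4 ok · (4,5)R 2/3 ok
Row 5: (5,1)B 1/2 ok · (5,2)B 3/3 ok · (5,4)R 2/3 ok · (5,5)R 4/4 ok · (5,6)R 2/2 ok
Row 6: (6,2)B 1/1 ok · (6,4)R 2/2 ok · (6,5)R 3/3 ok · (6,6)R 2/2 ok
For instance (2,5) has only 1/3 same-type neighbors, below 3/8.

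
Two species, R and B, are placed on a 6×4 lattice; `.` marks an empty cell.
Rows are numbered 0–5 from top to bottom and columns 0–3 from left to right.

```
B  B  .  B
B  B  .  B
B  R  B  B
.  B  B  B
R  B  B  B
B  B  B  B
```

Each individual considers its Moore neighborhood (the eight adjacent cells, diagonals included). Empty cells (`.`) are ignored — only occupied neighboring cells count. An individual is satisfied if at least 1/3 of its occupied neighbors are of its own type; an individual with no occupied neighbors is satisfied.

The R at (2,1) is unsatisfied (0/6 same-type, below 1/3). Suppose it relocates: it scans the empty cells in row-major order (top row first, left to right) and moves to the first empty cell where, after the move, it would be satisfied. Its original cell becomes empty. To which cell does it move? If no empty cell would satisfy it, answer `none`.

Vacating (2,1). Empty cells in order:
  (0,2): 0/4 same-type → still unsatisfied.
  (1,2): 0/6 same-type → still unsatisfied.
  (3,0): 1/4 same-type → still unsatisfied.

none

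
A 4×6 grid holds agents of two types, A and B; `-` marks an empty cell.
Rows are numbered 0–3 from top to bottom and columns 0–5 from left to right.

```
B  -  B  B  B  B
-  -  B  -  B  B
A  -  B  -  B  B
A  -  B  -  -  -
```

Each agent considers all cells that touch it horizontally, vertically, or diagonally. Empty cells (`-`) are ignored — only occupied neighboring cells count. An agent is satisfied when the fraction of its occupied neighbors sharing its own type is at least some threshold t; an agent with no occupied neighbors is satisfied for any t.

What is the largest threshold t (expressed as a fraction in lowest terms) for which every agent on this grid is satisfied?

1/1

(0,0)B — no occupied neighbors
(0,2)B 2/2
(0,3)B 4/4
(0,4)B 4/4
(0,5)B 3/3
(1,2)B 3/3
(1,4)B 6/6
(1,5)B 5/5
(2,0)A 1/1
(2,2)B 2/2
(2,4)B 3/3
(2,5)B 3/3
(3,0)A 1/1
(3,2)B 1/1
The smallest same-type fraction is 2/2 at (0,2), which reduces to 1/1. Any threshold above that leaves this agent unsatisfied.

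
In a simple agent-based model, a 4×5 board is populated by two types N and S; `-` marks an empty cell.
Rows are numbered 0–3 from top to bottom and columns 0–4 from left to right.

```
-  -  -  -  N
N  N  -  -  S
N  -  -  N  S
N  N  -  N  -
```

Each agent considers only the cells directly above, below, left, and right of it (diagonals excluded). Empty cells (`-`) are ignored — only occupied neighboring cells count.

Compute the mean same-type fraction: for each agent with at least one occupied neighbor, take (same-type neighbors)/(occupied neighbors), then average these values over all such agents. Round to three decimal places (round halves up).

0.750

(0,4)N 0/1
(1,0)N 2/2
(1,1)N 1/1
(1,4)S 1/2
(2,0)N 2/2
(2,3)N 1/2
(2,4)S 1/2
(3,0)N 2/2
(3,1)N 1/1
(3,3)N 1/1
Sum over 10 agents: 0/1 + 2/2 + 1/1 + 1/2 + 2/2 + 1/2 + 1/2 + 2/2 + 1/1 + 1/1 = 15/2; mean = 15/2 ÷ 10 = 3/4 = 0.75 → 0.750.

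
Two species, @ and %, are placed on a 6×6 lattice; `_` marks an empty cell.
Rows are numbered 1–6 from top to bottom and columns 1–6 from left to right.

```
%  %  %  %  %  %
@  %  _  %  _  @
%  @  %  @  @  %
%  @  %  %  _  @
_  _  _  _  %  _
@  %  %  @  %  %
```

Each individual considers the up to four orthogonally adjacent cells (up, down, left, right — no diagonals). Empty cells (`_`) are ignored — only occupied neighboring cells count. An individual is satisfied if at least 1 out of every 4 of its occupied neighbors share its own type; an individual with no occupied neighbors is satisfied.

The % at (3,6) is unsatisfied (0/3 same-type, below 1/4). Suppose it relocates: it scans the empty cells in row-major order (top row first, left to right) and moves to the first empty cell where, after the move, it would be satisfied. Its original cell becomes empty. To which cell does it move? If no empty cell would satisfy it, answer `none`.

Vacating (3,6). Empty cells in order:
  (2,3): 4/4 same-type → satisfied — stop here.

(2,3)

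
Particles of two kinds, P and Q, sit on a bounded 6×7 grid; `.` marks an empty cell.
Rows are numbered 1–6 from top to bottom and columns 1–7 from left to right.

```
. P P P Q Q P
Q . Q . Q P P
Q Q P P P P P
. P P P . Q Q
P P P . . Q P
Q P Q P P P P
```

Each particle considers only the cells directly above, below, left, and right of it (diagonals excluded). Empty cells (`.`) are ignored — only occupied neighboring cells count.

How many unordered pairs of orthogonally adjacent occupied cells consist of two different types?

19

Scan each occupied cell's neighbors to the right and below so each pair is counted once.
From row 1: 4 unlike of 9 pairs (running 4/9).
From row 2: 3 unlike of 7 pairs (running 7/16).
From row 3: 4 unlike of 11 pairs (running 11/27).
From row 4: 1 unlike of 7 pairs (running 12/34).
From row 5: 4 unlike of 8 pairs (running 16/42).
From row 6: 3 unlike of 6 pairs (running 19/48).
Total adjacent occupied pairs: 48; unlike-type pairs: 19.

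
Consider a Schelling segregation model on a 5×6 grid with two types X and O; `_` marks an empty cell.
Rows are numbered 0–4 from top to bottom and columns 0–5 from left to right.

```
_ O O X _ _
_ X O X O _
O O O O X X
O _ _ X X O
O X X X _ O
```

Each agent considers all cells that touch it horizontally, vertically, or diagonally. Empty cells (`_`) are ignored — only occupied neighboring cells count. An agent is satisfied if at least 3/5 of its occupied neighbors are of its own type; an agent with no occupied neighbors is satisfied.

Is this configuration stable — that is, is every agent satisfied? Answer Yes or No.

Row 0: (0,1)O 2/3 ok · (0,2)O 2/5 unhappy · (0,3)X 1/4 unhappy
Row 1: (1,1)X 0/6 unhappy · (1,2)O 5/8 ok · (1,3)X 2/7 unhappy · (1,4)O 1/5 unhappy
Row 2: (2,0)O 2/3 ok · (2,1)O 4/5 ok · (2,2)O 3/6 unhappy · (2,3)O 3/7 unhappy · (2,4)X 4/7 unhappy · (2,5)X 2/4 unhappy
Row 3: (3,0)O 3/4 ok · (3,3)X 4/6 ok · (3,4)X 4/7 unhappy · (3,5)O 1/4 unhappy
Row 4: (4,0)O 1/2 unhappy · (4,1)X 1/3 unhappy · (4,2)X 3/3 ok · (4,3)X 3/3 ok · (4,5)O 1/2 unhappy
For instance (0,2) has only 2/5 same-type neighbors, below 3/5.

No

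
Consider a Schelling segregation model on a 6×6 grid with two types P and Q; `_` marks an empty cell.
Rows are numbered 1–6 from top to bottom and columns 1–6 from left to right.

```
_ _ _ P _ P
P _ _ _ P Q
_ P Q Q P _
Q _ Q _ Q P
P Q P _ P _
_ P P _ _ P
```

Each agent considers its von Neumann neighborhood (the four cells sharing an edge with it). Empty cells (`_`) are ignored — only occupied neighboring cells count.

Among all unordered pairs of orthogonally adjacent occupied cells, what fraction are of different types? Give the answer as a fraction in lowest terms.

12/17

Scan each occupied cell's neighbors to the right and below so each pair is counted once.
From row 1: 1 unlike of 1 pairs (running 1/1).
From row 2: 1 unlike of 2 pairs (running 2/3).
From row 3: 3 unlike of 5 pairs (running 5/8).
From row 4: 4 unlike of 4 pairs (running 9/12).
From row 5: 3 unlike of 4 pairs (running 12/16).
From row 6: 0 unlike of 1 pairs (running 12/17).
Total adjacent occupied pairs: 17; unlike-type pairs: 12.
12/17 is already in lowest terms.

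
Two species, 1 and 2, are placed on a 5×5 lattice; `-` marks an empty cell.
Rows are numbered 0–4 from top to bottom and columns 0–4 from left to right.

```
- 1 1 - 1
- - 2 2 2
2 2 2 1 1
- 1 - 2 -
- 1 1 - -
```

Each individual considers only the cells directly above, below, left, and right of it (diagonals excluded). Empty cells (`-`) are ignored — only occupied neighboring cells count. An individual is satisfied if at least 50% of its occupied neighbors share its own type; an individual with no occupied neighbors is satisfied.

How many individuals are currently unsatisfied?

Row 0: (0,1)1 1/1 ok · (0,2)1 1/2 ok · (0,4)1 0/1 unhappy
Row 1: (1,2)2 2/3 ok · (1,3)2 2/3 ok · (1,4)2 1/3 unhappy
Row 2: (2,0)2 1/1 ok · (2,1)2 2/3 ok · (2,2)2 2/3 ok · (2,3)1 1/4 unhappy · (2,4)1 1/2 ok
Row 3: (3,1)1 1/2 ok · (3,3)2 0/1 unhappy
Row 4: (4,1)1 2/2 ok · (4,2)1 1/1 ok
Unsatisfied: (0,4), (1,4), (2,3), (3,3) — 4 in total.

4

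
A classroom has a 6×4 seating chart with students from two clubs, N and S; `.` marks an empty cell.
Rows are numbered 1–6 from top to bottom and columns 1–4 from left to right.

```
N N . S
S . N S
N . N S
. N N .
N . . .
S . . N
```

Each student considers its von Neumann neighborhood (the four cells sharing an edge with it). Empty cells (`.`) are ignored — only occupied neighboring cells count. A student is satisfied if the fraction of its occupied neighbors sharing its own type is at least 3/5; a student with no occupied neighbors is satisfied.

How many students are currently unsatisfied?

7

(1,1)N 1/2 ✗
(1,2)N 1/1 ✓
(1,4)S 1/1 ✓
(2,1)S 0/2 ✗
(2,3)N 1/2 ✗
(2,4)S 2/3 ✓
(3,1)N 0/1 ✗
(3,3)N 2/3 ✓
(3,4)S 1/2 ✗
(4,2)N 1/1 ✓
(4,3)N 2/2 ✓
(5,1)N 0/1 ✗
(6,1)S 0/1 ✗
(6,4)N 0/0 ✓
Unsatisfied: (1,1), (2,1), (2,3), (3,1), (3,4), (5,1), (6,1) — 7 in total.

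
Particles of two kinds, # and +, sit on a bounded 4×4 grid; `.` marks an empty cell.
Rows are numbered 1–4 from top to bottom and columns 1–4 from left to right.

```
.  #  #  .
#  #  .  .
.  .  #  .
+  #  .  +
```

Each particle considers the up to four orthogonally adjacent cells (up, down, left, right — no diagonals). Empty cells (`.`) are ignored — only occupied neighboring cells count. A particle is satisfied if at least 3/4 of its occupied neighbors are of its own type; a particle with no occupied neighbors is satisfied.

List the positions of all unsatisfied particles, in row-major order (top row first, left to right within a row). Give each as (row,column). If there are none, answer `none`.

(4,1), (4,2)

(1,2)# 2/2 ok
(1,3)# 1/1 ok
(2,1)# 1/1 ok
(2,2)# 2/2 ok
(3,3)# 0/0 ok
(4,1)+ 0/1 unhappy
(4,2)# 0/1 unhappy
(4,4)+ 0/0 ok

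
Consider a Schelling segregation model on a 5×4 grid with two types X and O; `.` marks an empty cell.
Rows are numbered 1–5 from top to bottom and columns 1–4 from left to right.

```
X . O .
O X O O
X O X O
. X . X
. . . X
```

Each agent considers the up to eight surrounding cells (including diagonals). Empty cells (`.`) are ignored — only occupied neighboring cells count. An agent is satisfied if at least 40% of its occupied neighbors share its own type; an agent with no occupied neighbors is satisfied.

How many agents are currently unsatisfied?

2

Row 1: (1,1)X 1/2 ✓ · (1,3)O 2/3 ✓
Row 2: (2,1)O 1/4 ✗ · (2,2)X 3/7 ✓ · (2,3)O 4/6 ✓ · (2,4)O 3/4 ✓
Row 3: (3,1)X 2/4 ✓ · (3,2)O 2/6 ✗ · (3,3)X 3/7 ✓ · (3,4)O 2/4 ✓
Row 4: (4,2)X 2/3 ✓ · (4,4)X 2/3 ✓
Row 5: (5,4)X 1/1 ✓
Unsatisfied: (2,1), (3,2) — 2 in total.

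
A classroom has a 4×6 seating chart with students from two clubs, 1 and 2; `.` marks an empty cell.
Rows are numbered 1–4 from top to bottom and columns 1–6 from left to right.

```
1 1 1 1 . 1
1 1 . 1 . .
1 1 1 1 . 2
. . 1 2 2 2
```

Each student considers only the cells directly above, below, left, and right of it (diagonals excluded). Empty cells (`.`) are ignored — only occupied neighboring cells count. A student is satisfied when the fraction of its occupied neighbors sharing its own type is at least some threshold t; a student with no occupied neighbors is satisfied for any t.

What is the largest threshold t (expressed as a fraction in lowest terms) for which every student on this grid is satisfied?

Row 1: (1,1)1 2/2 · (1,2)1 3/3 · (1,3)1 2/2 · (1,4)1 2/2 · (1,6)1 — no occupied neighbors
Row 2: (2,1)1 3/3 · (2,2)1 3/3 · (2,4)1 2/2
Row 3: (3,1)1 2/2 · (3,2)1 3/3 · (3,3)1 3/3 · (3,4)1 2/3 · (3,6)2 1/1
Row 4: (4,3)1 1/2 · (4,4)2 1/3 · (4,5)2 2/2 · (4,6)2 2/2
The smallest same-type fraction is 1/3 at (4,4), which reduces to 1/3. Any threshold above that leaves this student unsatisfied.

1/3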